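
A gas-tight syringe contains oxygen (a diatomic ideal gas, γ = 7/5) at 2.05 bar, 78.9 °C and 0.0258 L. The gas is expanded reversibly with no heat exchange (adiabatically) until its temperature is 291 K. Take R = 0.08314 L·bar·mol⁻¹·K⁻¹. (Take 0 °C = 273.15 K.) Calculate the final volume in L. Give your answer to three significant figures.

Convert: T₁ = 352.0 K.
Adiabatic (γ = 7/5), T V^(γ−1) and P V^γ constant: P₂ = P₁·(T₂/T₁)^(γ/(γ−1)) = 1.053 bar; V₂ = V₁·(T₁/T₂)^(1/(γ−1)) = 0.04153 L.

V₂ ≈ 0.0415 L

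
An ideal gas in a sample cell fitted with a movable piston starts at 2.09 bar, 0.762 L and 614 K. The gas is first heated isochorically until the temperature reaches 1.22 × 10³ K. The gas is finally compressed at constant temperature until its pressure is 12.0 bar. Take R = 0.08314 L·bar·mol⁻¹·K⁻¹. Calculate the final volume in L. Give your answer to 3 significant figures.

V₃ ≈ 0.264 L

V constant ⇒ P ∝ T: V₂ = V₁; P₂ = P₁·(T₂/T₁) = 4.153 bar.
Isothermal, so P V is constant: T₃ = T₂; V₃ = V₂·(P₂/P₃) = 0.2637 L.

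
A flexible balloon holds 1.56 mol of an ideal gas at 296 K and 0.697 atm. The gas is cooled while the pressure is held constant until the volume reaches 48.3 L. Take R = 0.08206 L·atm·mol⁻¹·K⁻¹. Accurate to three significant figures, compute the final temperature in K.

T₂ ≈ 263 K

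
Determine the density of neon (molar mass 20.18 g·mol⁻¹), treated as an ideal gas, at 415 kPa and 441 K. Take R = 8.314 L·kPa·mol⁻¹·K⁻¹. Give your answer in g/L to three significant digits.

ρ = PM/(RT) = (415 × 20.18) / (8.314 × 441.0)

ρ ≈ 2.28 g/L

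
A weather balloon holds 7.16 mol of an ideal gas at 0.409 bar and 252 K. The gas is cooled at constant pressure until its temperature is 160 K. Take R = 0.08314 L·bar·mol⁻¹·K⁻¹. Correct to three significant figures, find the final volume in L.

V₂ ≈ 233 L

From PV = nRT: V₁ = nRT₁/P₁ = 366.8 L.
P constant ⇒ V ∝ T: P₂ = P₁; V₂ = V₁·(T₂/T₁) = 232.9 L.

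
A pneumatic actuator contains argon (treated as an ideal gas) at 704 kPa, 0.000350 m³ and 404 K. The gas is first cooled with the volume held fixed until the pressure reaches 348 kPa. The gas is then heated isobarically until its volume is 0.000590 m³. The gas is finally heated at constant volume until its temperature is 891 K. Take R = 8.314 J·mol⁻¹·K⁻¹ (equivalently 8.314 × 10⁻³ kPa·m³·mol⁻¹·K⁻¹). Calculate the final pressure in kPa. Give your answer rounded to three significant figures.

P₄ ≈ 921 kPa

Isochoric, so P/T is constant: V₂ = V₁; T₂ = T₁·(P₂/P₁) = 199.7 K.
Isobaric, so V/T is constant: P₃ = P₂; T₃ = T₂·(V₃/V₂) = 336.6 K.
V constant ⇒ P ∝ T: V₄ = V₃; P₄ = P₃·(T₄/T₃) = 921.1 kPa.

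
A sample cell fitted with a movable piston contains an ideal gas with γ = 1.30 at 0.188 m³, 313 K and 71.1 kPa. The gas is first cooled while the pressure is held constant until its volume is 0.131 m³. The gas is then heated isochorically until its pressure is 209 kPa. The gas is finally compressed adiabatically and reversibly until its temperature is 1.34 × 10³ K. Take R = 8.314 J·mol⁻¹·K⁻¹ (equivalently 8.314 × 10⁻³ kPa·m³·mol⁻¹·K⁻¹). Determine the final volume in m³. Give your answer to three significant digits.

P constant ⇒ V ∝ T: P₂ = P₁; T₂ = T₁·(V₂/V₁) = 218.1 K.
Isochoric, so P/T is constant: V₃ = V₂; T₃ = T₂·(P₃/P₂) = 641.1 K.
Reversible adiabatic, γ = 1.30: P₄ = P₃·(T₄/T₃)^(γ/(γ−1)) = 5100 kPa; V₄ = V₃·(T₃/T₄)^(1/(γ−1)) = 0.01122 m³.

V₄ ≈ 0.0112 m³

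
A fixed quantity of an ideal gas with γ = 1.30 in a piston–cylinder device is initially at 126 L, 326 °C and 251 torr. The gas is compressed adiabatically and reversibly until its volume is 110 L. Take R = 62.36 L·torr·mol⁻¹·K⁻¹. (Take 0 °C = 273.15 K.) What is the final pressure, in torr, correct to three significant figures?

P₂ ≈ 299 torr

Convert: T₁ = 599.1 K.
Reversible adiabatic, γ = 1.30: T₂ = T₁·(V₁/V₂)^(γ−1) = 624.1 K; P₂ = P₁·(V₁/V₂)^γ = 299.5 torr.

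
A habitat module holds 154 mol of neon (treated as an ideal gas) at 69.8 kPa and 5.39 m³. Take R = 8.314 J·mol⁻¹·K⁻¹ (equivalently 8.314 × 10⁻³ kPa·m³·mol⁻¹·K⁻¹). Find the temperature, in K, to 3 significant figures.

T ≈ 294 K

PV = nRT ⇒ T = PV/(nR) = (69.8 × 5.39) / (154 × 8.314 × 10⁻³)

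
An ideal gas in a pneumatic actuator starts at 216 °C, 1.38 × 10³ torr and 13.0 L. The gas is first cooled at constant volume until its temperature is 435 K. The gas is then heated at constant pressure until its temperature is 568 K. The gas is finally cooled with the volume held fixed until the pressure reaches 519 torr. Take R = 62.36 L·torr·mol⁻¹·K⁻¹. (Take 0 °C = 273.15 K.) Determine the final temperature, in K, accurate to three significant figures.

T₄ ≈ 240 K

Convert: T₁ = 489.1 K.
V constant ⇒ P ∝ T: V₂ = V₁; P₂ = P₁·(T₂/T₁) = 1227 torr.
Isobaric, so V/T is constant: P₃ = P₂; V₃ = V₂·(T₃/T₂) = 16.97 L.
Isochoric, so P/T is constant: V₄ = V₃; T₄ = T₃·(P₄/P₃) = 240.2 K.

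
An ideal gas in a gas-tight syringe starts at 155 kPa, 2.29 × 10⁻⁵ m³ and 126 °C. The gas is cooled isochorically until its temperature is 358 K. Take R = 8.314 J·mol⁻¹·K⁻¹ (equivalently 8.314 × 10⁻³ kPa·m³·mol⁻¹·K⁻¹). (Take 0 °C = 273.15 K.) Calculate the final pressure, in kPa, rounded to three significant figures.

Convert: T₁ = 399.1 K.
Isochoric, so P/T is constant: V₂ = V₁; P₂ = P₁·(T₂/T₁) = 139.0 kPa.

P₂ ≈ 139 kPa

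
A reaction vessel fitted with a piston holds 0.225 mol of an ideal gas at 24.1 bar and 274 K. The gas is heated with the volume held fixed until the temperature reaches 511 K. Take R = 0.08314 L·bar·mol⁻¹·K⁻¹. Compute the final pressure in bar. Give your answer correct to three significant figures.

From PV = nRT: V₁ = nRT₁/P₁ = 0.2127 L.
Isochoric, so P/T is constant: V₂ = V₁; P₂ = P₁·(T₂/T₁) = 44.95 bar.

P₂ ≈ 44.9 bar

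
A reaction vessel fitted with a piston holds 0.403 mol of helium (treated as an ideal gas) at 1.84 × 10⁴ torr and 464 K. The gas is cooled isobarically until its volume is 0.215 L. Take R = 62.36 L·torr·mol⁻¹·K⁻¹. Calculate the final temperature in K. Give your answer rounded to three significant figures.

T₂ ≈ 157 K

From PV = nRT: V₁ = nRT₁/P₁ = 0.6337 L.
P constant ⇒ V ∝ T: P₂ = P₁; T₂ = T₁·(V₂/V₁) = 157.4 K.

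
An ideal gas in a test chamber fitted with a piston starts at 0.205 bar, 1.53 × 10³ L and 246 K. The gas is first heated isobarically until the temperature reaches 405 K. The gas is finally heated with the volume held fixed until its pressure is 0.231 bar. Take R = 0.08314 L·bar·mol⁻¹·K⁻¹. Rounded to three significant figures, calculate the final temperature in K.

Isobaric, so V/T is constant: P₂ = P₁; V₂ = V₁·(T₂/T₁) = 2519 L.
Isochoric, so P/T is constant: V₃ = V₂; T₃ = T₂·(P₃/P₂) = 456.4 K.

T₃ ≈ 456 K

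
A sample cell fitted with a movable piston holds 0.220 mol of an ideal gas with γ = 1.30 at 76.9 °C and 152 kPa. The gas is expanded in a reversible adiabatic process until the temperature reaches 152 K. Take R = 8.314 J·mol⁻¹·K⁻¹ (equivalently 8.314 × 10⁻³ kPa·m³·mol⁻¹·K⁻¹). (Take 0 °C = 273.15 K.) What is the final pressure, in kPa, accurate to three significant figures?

Convert: T₁ = 350.0 K.
From PV = nRT: V₁ = nRT₁/P₁ = 0.004212 m³.
Reversible adiabatic, γ = 1.30: P₂ = P₁·(T₂/T₁)^(γ/(γ−1)) = 4.092 kPa; V₂ = V₁·(T₁/T₂)^(1/(γ−1)) = 0.06794 m³.

P₂ ≈ 4.09 kPa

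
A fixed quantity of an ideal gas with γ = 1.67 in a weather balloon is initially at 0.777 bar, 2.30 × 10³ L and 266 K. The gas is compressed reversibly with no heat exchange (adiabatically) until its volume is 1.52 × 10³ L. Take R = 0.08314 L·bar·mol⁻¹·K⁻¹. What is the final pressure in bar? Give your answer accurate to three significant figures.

Adiabatic (γ = 1.67), T V^(γ−1) and P V^γ constant: T₂ = T₁·(V₁/V₂)^(γ−1) = 351.1 K; P₂ = P₁·(V₁/V₂)^γ = 1.552 bar.

P₂ ≈ 1.55 bar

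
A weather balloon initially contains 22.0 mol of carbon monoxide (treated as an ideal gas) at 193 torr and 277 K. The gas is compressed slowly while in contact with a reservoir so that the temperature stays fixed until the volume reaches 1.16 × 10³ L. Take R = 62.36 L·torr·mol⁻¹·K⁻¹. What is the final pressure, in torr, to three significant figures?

P₂ ≈ 328 torr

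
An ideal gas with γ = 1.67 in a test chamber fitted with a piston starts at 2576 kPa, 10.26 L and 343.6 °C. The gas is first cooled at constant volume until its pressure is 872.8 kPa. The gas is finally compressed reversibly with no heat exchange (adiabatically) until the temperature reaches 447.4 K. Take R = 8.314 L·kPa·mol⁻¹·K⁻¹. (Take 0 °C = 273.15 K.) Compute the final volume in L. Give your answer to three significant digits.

V₃ ≈ 3.29 L

Convert: T₁ = 616.8 K.
V constant ⇒ P ∝ T: V₂ = V₁; T₂ = T₁·(P₂/P₁) = 209.0 K.
Reversible adiabatic, γ = 1.67: P₃ = P₂·(T₃/T₂)^(γ/(γ−1)) = 5821 kPa; V₃ = V₂·(T₂/T₃)^(1/(γ−1)) = 3.294 L.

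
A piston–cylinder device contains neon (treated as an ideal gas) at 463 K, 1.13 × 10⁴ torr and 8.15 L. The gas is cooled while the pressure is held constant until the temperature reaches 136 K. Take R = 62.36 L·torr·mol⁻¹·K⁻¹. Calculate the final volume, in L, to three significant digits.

P constant ⇒ V ∝ T: P₂ = P₁; V₂ = V₁·(T₂/T₁) = 2.394 L.

V₂ ≈ 2.39 L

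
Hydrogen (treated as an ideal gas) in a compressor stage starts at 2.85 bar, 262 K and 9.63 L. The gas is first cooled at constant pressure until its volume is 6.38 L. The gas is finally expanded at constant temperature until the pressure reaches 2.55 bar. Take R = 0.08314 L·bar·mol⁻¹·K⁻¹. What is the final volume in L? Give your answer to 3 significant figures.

P constant ⇒ V ∝ T: P₂ = P₁; T₂ = T₁·(V₂/V₁) = 173.6 K.
T constant ⇒ Boyle's law P V = const: T₃ = T₂; V₃ = V₂·(P₂/P₃) = 7.131 L.

V₃ ≈ 7.13 L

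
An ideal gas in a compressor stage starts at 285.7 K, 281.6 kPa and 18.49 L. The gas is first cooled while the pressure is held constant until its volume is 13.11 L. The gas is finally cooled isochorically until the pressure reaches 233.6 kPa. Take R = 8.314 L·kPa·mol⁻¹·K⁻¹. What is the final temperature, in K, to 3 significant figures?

T₃ ≈ 168 K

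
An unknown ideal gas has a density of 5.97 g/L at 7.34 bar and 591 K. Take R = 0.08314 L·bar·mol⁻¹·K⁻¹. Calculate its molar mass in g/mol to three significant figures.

M ≈ 40.0 g/mol

ρ = PM/(RT) ⇒ M = ρRT/P = (5.97 × 0.08314 × 591.0) / 7.34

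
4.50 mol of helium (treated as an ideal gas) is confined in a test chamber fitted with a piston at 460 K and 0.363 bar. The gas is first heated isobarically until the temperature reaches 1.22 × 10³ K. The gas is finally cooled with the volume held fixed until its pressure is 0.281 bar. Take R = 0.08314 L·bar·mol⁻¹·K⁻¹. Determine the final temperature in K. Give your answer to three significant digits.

From PV = nRT: V₁ = nRT₁/P₁ = 474.1 L.
P constant ⇒ V ∝ T: P₂ = P₁; V₂ = V₁·(T₂/T₁) = 1257 L.
V constant ⇒ P ∝ T: V₃ = V₂; T₃ = T₂·(P₃/P₂) = 944.4 K.

T₃ ≈ 944 K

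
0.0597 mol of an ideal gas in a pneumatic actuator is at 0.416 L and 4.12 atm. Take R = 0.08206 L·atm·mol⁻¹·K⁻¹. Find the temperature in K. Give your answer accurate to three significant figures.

T ≈ 350 K

PV = nRT ⇒ T = PV/(nR) = (4.12 × 0.416) / (0.0597 × 0.08206)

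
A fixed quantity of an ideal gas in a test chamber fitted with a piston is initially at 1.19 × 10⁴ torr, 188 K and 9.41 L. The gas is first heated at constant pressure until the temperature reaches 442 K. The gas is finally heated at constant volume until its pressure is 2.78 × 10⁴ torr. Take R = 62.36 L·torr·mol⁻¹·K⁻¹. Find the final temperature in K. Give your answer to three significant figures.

T₃ ≈ 1.03e+03 K

P constant ⇒ V ∝ T: P₂ = P₁; V₂ = V₁·(T₂/T₁) = 22.12 L.
Isochoric, so P/T is constant: V₃ = V₂; T₃ = T₂·(P₃/P₂) = 1033 K.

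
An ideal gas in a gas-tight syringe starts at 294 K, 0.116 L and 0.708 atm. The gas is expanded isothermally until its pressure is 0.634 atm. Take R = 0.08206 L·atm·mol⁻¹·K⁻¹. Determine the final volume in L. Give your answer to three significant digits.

V₂ ≈ 0.130 L

T constant ⇒ Boyle's law P V = const: T₂ = T₁; V₂ = V₁·(P₁/P₂) = 0.1295 L.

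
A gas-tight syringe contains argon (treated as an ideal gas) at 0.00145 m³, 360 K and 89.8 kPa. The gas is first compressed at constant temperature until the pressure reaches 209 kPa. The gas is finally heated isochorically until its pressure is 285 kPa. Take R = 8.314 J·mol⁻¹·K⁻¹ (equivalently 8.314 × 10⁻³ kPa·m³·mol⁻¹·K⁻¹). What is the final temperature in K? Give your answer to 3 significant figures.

Isothermal, so P V is constant: T₂ = T₁; V₂ = V₁·(P₁/P₂) = 0.0006230 m³.
V constant ⇒ P ∝ T: V₃ = V₂; T₃ = T₂·(P₃/P₂) = 490.9 K.

T₃ ≈ 491 K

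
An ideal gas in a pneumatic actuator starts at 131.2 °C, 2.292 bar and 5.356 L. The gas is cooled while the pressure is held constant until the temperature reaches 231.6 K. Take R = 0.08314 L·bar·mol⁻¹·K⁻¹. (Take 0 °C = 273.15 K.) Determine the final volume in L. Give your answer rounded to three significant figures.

Convert: T₁ = 404.3 K.
P constant ⇒ V ∝ T: P₂ = P₁; V₂ = V₁·(T₂/T₁) = 3.068 L.

V₂ ≈ 3.07 L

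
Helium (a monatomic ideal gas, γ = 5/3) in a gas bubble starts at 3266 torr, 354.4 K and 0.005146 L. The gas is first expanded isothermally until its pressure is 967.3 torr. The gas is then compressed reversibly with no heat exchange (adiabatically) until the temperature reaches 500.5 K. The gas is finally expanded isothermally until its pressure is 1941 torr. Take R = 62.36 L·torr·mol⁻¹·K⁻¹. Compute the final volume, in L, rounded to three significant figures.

Isothermal, so P V is constant: T₂ = T₁; V₂ = V₁·(P₁/P₂) = 0.01737 L.
Adiabatic (γ = 5/3), T V^(γ−1) and P V^γ constant: P₃ = P₂·(T₃/T₂)^(γ/(γ−1)) = 2293 torr; V₃ = V₂·(T₂/T₃)^(1/(γ−1)) = 0.01035 L.
T constant ⇒ Boyle's law P V = const: T₄ = T₃; V₄ = V₃·(P₃/P₄) = 0.01223 L.

V₄ ≈ 0.0122 L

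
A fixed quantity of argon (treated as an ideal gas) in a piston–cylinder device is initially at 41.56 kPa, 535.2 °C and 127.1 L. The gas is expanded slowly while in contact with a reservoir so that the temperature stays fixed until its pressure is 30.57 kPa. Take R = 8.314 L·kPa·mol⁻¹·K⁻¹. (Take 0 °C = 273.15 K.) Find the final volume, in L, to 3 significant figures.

V₂ ≈ 173 L

Convert: T₁ = 808.4 K.
T constant ⇒ Boyle's law P V = const: T₂ = T₁; V₂ = V₁·(P₁/P₂) = 172.8 L.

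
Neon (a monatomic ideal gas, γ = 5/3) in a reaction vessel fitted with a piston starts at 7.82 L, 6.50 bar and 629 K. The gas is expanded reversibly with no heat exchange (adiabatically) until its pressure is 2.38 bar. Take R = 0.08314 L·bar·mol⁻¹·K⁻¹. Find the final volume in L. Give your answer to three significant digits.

V₂ ≈ 14.3 L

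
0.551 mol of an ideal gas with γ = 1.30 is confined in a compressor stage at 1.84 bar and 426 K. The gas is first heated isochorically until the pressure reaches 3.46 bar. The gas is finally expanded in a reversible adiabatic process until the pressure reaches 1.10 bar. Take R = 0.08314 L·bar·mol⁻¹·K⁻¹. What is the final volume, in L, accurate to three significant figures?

V₃ ≈ 25.6 L

From PV = nRT: V₁ = nRT₁/P₁ = 10.61 L.
Isochoric, so P/T is constant: V₂ = V₁; T₂ = T₁·(P₂/P₁) = 801.1 K.
Adiabatic (γ = 1.30), T V^(γ−1) and P V^γ constant: T₃ = T₂·(P₃/P₂)^((γ−1)/γ) = 614.9 K; V₃ = V₂·(P₂/P₃)^(1/γ) = 25.61 L.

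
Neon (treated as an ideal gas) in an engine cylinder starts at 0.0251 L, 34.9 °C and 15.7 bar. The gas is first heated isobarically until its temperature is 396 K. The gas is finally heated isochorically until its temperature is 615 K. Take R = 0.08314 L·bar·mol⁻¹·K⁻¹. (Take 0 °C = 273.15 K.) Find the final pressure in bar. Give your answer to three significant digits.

Convert: T₁ = 308.0 K.
Isobaric, so V/T is constant: P₂ = P₁; V₂ = V₁·(T₂/T₁) = 0.03227 L.
Isochoric, so P/T is constant: V₃ = V₂; P₃ = P₂·(T₃/T₂) = 24.38 bar.

P₃ ≈ 24.4 bar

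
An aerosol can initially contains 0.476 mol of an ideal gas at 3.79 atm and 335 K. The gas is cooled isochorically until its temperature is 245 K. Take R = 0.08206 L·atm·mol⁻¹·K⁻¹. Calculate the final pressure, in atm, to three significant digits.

P₂ ≈ 2.77 atm

From PV = nRT: V₁ = nRT₁/P₁ = 3.453 L.
V constant ⇒ P ∝ T: V₂ = V₁; P₂ = P₁·(T₂/T₁) = 2.772 atm.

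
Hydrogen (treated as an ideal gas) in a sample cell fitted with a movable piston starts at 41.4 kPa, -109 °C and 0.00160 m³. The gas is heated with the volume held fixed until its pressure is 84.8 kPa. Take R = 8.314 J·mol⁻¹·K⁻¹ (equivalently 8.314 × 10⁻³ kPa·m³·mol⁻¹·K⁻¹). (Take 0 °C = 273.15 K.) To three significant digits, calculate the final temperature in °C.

T₂ ≈ 63.1 °C

Convert: T₁ = 164.1 K.
Isochoric, so P/T is constant: V₂ = V₁; T₂ = T₁·(P₂/P₁) = 336.2 K.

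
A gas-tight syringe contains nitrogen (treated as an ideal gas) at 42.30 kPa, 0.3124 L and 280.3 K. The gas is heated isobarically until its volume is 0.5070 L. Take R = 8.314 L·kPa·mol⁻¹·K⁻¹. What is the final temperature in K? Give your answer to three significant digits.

P constant ⇒ V ∝ T: P₂ = P₁; T₂ = T₁·(V₂/V₁) = 454.9 K.

T₂ ≈ 455 K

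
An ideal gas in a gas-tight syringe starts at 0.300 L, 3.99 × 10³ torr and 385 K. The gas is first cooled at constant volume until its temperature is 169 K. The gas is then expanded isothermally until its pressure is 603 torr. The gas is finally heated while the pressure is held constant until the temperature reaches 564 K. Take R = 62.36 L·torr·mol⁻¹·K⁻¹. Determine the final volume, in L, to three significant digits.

V constant ⇒ P ∝ T: V₂ = V₁; P₂ = P₁·(T₂/T₁) = 1751 torr.
T constant ⇒ Boyle's law P V = const: T₃ = T₂; V₃ = V₂·(P₂/P₃) = 0.8714 L.
P constant ⇒ V ∝ T: P₄ = P₃; V₄ = V₃·(T₄/T₃) = 2.908 L.

V₄ ≈ 2.91 L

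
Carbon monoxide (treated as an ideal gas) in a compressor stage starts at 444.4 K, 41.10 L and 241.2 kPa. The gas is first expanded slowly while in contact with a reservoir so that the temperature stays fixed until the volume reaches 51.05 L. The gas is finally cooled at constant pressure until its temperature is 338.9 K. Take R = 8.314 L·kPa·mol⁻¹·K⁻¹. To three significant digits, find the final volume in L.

T constant ⇒ Boyle's law P V = const: T₂ = T₁; P₂ = P₁·(V₁/V₂) = 194.2 kPa.
P constant ⇒ V ∝ T: P₃ = P₂; V₃ = V₂·(T₃/T₂) = 38.93 L.

V₃ ≈ 38.9 L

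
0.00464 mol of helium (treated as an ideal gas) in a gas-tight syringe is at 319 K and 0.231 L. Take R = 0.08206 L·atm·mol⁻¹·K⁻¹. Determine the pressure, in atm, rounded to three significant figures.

PV = nRT ⇒ P = nRT/V = (0.00464 × 0.08206 × 319) / 0.231

P ≈ 0.526 atm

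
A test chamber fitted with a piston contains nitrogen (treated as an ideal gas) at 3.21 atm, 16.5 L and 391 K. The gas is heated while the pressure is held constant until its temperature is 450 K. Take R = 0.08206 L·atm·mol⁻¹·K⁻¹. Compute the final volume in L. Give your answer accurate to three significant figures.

Isobaric, so V/T is constant: P₂ = P₁; V₂ = V₁·(T₂/T₁) = 18.99 L.

V₂ ≈ 19.0 L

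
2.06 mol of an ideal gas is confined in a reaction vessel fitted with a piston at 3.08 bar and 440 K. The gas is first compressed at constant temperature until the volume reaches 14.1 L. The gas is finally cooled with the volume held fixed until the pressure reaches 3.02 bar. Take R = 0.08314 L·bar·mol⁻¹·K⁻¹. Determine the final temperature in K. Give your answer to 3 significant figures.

T₃ ≈ 249 K

From PV = nRT: V₁ = nRT₁/P₁ = 24.47 L.
T constant ⇒ Boyle's law P V = const: T₂ = T₁; P₂ = P₁·(V₁/V₂) = 5.345 bar.
Isochoric, so P/T is constant: V₃ = V₂; T₃ = T₂·(P₃/P₂) = 248.6 K.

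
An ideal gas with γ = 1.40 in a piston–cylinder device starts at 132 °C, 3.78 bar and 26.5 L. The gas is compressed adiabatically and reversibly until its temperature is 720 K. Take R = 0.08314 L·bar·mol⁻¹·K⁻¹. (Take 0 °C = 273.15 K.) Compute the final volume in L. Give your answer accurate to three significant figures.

V₂ ≈ 6.29 L

Convert: T₁ = 405.1 K.
Adiabatic (γ = 1.40), T V^(γ−1) and P V^γ constant: P₂ = P₁·(T₂/T₁)^(γ/(γ−1)) = 28.28 bar; V₂ = V₁·(T₁/T₂)^(1/(γ−1)) = 6.294 L.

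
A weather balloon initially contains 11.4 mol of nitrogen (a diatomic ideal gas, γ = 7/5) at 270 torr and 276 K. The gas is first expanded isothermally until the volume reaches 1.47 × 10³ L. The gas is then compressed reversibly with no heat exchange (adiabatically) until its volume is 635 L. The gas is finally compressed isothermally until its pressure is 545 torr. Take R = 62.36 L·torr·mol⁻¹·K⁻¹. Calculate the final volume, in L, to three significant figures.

V₄ ≈ 504 L

From PV = nRT: V₁ = nRT₁/P₁ = 726.7 L.
Isothermal, so P V is constant: T₂ = T₁; P₂ = P₁·(V₁/V₂) = 133.5 torr.
Adiabatic (γ = 7/5), T V^(γ−1) and P V^γ constant: T₃ = T₂·(V₂/V₃)^(γ−1) = 386.1 K; P₃ = P₂·(V₂/V₃)^γ = 432.3 torr.
Isothermal, so P V is constant: T₄ = T₃; V₄ = V₃·(P₃/P₄) = 503.7 L.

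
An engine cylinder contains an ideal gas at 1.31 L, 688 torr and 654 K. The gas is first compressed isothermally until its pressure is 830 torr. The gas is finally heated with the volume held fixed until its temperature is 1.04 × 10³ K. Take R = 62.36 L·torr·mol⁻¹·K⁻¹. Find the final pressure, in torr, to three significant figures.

P₃ ≈ 1.32e+03 torr

Isothermal, so P V is constant: T₂ = T₁; V₂ = V₁·(P₁/P₂) = 1.086 L.
V constant ⇒ P ∝ T: V₃ = V₂; P₃ = P₂·(T₃/T₂) = 1320 torr.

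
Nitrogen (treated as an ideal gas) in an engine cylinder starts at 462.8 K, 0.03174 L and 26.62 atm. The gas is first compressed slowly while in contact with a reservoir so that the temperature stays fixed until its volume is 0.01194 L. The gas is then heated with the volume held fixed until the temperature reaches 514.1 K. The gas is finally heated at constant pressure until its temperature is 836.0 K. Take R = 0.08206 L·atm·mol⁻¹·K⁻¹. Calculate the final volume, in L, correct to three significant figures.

V₄ ≈ 0.0194 L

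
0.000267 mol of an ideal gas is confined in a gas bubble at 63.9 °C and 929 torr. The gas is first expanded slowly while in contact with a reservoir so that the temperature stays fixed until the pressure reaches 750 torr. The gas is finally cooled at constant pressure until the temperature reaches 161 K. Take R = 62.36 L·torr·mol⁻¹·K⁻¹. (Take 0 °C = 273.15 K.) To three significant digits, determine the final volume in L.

Convert: T₁ = 337.0 K.
From PV = nRT: V₁ = nRT₁/P₁ = 0.006041 L.
T constant ⇒ Boyle's law P V = const: T₂ = T₁; V₂ = V₁·(P₁/P₂) = 0.007483 L.
Isobaric, so V/T is constant: P₃ = P₂; V₃ = V₂·(T₃/T₂) = 0.003574 L.

V₃ ≈ 0.00357 L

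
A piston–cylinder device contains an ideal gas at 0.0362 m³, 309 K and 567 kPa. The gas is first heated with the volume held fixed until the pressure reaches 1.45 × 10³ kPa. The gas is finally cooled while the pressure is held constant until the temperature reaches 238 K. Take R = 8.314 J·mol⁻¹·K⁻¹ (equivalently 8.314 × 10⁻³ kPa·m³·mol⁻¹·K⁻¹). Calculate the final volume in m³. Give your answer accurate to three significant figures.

V₃ ≈ 0.0109 m³

Isochoric, so P/T is constant: V₂ = V₁; T₂ = T₁·(P₂/P₁) = 790.2 K.
Isobaric, so V/T is constant: P₃ = P₂; V₃ = V₂·(T₃/T₂) = 0.01090 m³.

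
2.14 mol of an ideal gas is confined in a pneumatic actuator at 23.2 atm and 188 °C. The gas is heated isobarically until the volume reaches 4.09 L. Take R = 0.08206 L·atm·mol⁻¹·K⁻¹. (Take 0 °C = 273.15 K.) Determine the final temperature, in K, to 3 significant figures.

T₂ ≈ 540 K

Convert: T₁ = 461.1 K.
From PV = nRT: V₁ = nRT₁/P₁ = 3.491 L.
P constant ⇒ V ∝ T: P₂ = P₁; T₂ = T₁·(V₂/V₁) = 540.3 K.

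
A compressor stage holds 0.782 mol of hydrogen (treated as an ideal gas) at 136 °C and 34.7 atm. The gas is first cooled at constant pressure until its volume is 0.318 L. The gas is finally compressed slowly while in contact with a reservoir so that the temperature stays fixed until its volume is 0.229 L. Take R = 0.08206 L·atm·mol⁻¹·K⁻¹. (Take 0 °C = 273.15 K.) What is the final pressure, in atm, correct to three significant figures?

P₃ ≈ 48.2 atm

Convert: T₁ = 409.1 K.
From PV = nRT: V₁ = nRT₁/P₁ = 0.7566 L.
P constant ⇒ V ∝ T: P₂ = P₁; T₂ = T₁·(V₂/V₁) = 172.0 K.
Isothermal, so P V is constant: T₃ = T₂; P₃ = P₂·(V₂/V₃) = 48.19 atm.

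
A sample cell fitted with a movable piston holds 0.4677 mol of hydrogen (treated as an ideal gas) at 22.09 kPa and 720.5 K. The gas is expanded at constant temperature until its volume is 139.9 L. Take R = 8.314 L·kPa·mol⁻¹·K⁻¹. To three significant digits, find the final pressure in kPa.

From PV = nRT: V₁ = nRT₁/P₁ = 126.8 L.
Isothermal, so P V is constant: T₂ = T₁; P₂ = P₁·(V₁/V₂) = 20.03 kPa.

P₂ ≈ 20.0 kPa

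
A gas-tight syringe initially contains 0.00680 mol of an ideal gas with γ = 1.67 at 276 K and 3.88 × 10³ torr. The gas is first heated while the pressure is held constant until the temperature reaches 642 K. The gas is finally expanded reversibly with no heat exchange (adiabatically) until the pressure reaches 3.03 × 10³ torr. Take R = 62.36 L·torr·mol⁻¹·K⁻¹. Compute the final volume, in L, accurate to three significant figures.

From PV = nRT: V₁ = nRT₁/P₁ = 0.03016 L.
Isobaric, so V/T is constant: P₂ = P₁; V₂ = V₁·(T₂/T₁) = 0.07016 L.
Adiabatic (γ = 1.67), T V^(γ−1) and P V^γ constant: T₃ = T₂·(P₃/P₂)^((γ−1)/γ) = 581.4 K; V₃ = V₂·(P₂/P₃)^(1/γ) = 0.08136 L.

V₃ ≈ 0.0814 L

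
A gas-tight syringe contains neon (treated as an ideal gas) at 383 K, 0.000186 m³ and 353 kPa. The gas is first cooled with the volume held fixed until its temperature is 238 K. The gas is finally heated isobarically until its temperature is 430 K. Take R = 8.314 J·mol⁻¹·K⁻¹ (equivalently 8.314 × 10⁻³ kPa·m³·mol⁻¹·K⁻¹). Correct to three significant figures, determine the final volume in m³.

V₃ ≈ 0.000336 m³

V constant ⇒ P ∝ T: V₂ = V₁; P₂ = P₁·(T₂/T₁) = 219.4 kPa.
P constant ⇒ V ∝ T: P₃ = P₂; V₃ = V₂·(T₃/T₂) = 0.0003361 m³.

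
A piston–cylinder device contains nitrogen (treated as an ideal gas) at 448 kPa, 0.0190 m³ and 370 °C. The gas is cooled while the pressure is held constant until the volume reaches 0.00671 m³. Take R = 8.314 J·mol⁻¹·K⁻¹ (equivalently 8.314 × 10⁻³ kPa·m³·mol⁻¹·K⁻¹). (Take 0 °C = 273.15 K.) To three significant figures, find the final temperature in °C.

Convert: T₁ = 643.1 K.
Isobaric, so V/T is constant: P₂ = P₁; T₂ = T₁·(V₂/V₁) = 227.1 K.

T₂ ≈ -46.0 °C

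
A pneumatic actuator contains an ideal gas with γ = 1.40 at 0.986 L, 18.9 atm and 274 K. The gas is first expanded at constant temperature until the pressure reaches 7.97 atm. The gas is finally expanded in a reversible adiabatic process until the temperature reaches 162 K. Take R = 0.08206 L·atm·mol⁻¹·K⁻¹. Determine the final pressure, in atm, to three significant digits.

Isothermal, so P V is constant: T₂ = T₁; V₂ = V₁·(P₁/P₂) = 2.338 L.
Adiabatic (γ = 1.40), T V^(γ−1) and P V^γ constant: P₃ = P₂·(T₃/T₂)^(γ/(γ−1)) = 1.267 atm; V₃ = V₂·(T₂/T₃)^(1/(γ−1)) = 8.699 L.

P₃ ≈ 1.27 atm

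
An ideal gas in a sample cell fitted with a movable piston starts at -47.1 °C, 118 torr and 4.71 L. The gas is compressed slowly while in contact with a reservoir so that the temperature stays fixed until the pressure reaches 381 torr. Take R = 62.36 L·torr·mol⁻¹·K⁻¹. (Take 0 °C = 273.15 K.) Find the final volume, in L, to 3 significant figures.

Convert: T₁ = 226.0 K.
T constant ⇒ Boyle's law P V = const: T₂ = T₁; V₂ = V₁·(P₁/P₂) = 1.459 L.

V₂ ≈ 1.46 L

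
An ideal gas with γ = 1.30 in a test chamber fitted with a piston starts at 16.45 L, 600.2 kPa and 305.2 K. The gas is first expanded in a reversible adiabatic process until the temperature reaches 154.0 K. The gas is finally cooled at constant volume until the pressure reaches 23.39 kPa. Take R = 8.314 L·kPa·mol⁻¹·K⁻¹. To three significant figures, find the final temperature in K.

Reversible adiabatic, γ = 1.30: P₂ = P₁·(T₂/T₁)^(γ/(γ−1)) = 30.98 kPa; V₂ = V₁·(T₁/T₂)^(1/(γ−1)) = 160.8 L.
Isochoric, so P/T is constant: V₃ = V₂; T₃ = T₂·(P₃/P₂) = 116.3 K.

T₃ ≈ 116 K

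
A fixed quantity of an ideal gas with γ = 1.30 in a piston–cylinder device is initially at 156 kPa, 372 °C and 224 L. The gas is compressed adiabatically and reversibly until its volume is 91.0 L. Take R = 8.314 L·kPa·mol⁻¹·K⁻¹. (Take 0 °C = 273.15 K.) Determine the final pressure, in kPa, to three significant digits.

P₂ ≈ 503 kPa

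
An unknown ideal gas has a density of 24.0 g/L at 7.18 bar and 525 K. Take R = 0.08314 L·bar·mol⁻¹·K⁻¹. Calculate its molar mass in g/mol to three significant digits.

ρ = PM/(RT) ⇒ M = ρRT/P = (24.0 × 0.08314 × 525.0) / 7.18

M ≈ 146 g/mol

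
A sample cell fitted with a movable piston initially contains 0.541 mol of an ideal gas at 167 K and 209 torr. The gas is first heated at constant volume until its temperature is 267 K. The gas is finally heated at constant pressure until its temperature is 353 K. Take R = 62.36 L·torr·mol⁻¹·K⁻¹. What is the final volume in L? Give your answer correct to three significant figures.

V₃ ≈ 35.6 L

From PV = nRT: V₁ = nRT₁/P₁ = 26.96 L.
Isochoric, so P/T is constant: V₂ = V₁; P₂ = P₁·(T₂/T₁) = 334.1 torr.
P constant ⇒ V ∝ T: P₃ = P₂; V₃ = V₂·(T₃/T₂) = 35.64 L.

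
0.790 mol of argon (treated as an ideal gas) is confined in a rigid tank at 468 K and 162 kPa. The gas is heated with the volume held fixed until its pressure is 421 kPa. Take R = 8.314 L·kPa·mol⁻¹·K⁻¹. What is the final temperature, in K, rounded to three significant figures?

From PV = nRT: V₁ = nRT₁/P₁ = 18.97 L.
V constant ⇒ P ∝ T: V₂ = V₁; T₂ = T₁·(P₂/P₁) = 1216 K.

T₂ ≈ 1.22e+03 K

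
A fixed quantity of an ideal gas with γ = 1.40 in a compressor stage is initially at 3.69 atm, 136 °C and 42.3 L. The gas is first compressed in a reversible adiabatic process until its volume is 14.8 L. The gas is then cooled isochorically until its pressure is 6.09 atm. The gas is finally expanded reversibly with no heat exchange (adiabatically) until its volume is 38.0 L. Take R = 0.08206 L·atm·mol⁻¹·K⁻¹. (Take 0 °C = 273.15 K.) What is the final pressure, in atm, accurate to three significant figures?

Convert: T₁ = 409.1 K.
Reversible adiabatic, γ = 1.40: T₂ = T₁·(V₁/V₂)^(γ−1) = 622.8 K; P₂ = P₁·(V₁/V₂)^γ = 16.05 atm.
V constant ⇒ P ∝ T: V₃ = V₂; T₃ = T₂·(P₃/P₂) = 236.3 K.
Adiabatic (γ = 1.40), T V^(γ−1) and P V^γ constant: T₄ = T₃·(V₃/V₄)^(γ−1) = 162.0 K; P₄ = P₃·(V₃/V₄)^γ = 1.627 atm.

P₄ ≈ 1.63 atm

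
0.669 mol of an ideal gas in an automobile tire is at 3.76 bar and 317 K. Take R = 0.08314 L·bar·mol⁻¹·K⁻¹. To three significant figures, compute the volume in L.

V ≈ 4.69 L

PV = nRT ⇒ V = nRT/P = (0.669 × 0.08314 × 317) / 3.76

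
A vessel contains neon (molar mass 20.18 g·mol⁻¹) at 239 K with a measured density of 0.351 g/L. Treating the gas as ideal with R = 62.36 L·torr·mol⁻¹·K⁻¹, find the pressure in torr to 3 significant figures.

P ≈ 259 torr

ρ = PM/(RT) ⇒ P = ρRT/M = (0.351 × 62.36 × 239.0) / 20.18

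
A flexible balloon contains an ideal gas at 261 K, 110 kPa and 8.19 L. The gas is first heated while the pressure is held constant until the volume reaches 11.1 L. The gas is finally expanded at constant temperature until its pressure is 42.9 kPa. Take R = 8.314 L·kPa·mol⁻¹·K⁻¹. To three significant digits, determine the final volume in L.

V₃ ≈ 28.5 L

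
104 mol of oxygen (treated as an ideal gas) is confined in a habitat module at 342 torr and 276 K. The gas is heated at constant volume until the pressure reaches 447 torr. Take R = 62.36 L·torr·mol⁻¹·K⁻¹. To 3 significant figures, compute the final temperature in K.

T₂ ≈ 361 K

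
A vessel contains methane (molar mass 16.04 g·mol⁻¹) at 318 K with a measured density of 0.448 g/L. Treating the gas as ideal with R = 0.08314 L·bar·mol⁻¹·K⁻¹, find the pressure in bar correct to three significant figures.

ρ = PM/(RT) ⇒ P = ρRT/M = (0.448 × 0.08314 × 318.0) / 16.04

P ≈ 0.738 bar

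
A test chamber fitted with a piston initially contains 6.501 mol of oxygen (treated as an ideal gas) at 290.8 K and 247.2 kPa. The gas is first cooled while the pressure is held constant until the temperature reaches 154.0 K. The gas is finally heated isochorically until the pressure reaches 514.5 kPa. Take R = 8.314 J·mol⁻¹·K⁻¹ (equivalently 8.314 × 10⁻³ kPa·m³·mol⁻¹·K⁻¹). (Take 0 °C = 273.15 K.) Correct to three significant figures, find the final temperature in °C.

From PV = nRT: V₁ = nRT₁/P₁ = 0.06358 m³.
P constant ⇒ V ∝ T: P₂ = P₁; V₂ = V₁·(T₂/T₁) = 0.03367 m³.
V constant ⇒ P ∝ T: V₃ = V₂; T₃ = T₂·(P₃/P₂) = 320.5 K.

T₃ ≈ 47.4 °C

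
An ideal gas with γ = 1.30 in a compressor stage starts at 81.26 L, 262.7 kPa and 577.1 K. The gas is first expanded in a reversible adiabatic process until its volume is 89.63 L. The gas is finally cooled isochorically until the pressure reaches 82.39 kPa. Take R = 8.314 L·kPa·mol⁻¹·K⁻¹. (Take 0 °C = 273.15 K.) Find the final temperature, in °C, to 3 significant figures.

Adiabatic (γ = 1.30), T V^(γ−1) and P V^γ constant: T₂ = T₁·(V₁/V₂)^(γ−1) = 560.4 K; P₂ = P₁·(V₁/V₂)^γ = 231.3 kPa.
Isochoric, so P/T is constant: V₃ = V₂; T₃ = T₂·(P₃/P₂) = 199.6 K.

T₃ ≈ -73.5 °C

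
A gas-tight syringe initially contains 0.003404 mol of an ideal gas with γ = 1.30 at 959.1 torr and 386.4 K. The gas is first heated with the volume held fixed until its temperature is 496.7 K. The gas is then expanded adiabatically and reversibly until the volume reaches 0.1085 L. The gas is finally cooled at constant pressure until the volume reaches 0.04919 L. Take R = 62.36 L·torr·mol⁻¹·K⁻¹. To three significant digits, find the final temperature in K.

T₄ ≈ 210 K

From PV = nRT: V₁ = nRT₁/P₁ = 0.08552 L.
V constant ⇒ P ∝ T: V₂ = V₁; P₂ = P₁·(T₂/T₁) = 1233 torr.
Reversible adiabatic, γ = 1.30: T₃ = T₂·(V₂/V₃)^(γ−1) = 462.5 K; P₃ = P₂·(V₂/V₃)^γ = 904.8 torr.
P constant ⇒ V ∝ T: P₄ = P₃; T₄ = T₃·(V₄/V₃) = 209.7 K.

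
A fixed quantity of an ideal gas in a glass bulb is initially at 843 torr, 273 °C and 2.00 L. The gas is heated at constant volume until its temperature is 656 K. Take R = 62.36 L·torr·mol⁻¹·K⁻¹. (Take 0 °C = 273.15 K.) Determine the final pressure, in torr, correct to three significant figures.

Convert: T₁ = 546.1 K.
Isochoric, so P/T is constant: V₂ = V₁; P₂ = P₁·(T₂/T₁) = 1013 torr.

P₂ ≈ 1.01e+03 torr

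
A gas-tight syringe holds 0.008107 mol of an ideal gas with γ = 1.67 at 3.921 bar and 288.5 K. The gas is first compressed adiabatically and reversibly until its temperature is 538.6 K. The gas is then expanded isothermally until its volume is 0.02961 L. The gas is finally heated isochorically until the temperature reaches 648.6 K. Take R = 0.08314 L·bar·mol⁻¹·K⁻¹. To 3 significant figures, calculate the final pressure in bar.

P₄ ≈ 14.8 bar

From PV = nRT: V₁ = nRT₁/P₁ = 0.04959 L.
Adiabatic (γ = 1.67), T V^(γ−1) and P V^γ constant: P₂ = P₁·(T₂/T₁)^(γ/(γ−1)) = 18.59 bar; V₂ = V₁·(T₁/T₂)^(1/(γ−1)) = 0.01953 L.
Isothermal, so P V is constant: T₃ = T₂; P₃ = P₂·(V₂/V₃) = 12.26 bar.
Isochoric, so P/T is constant: V₄ = V₃; P₄ = P₃·(T₄/T₃) = 14.76 bar.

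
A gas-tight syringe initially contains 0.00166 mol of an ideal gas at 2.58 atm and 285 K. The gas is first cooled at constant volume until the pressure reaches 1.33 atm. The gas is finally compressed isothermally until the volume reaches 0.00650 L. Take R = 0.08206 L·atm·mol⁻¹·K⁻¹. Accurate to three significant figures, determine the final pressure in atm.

From PV = nRT: V₁ = nRT₁/P₁ = 0.01505 L.
V constant ⇒ P ∝ T: V₂ = V₁; T₂ = T₁·(P₂/P₁) = 146.9 K.
Isothermal, so P V is constant: T₃ = T₂; P₃ = P₂·(V₂/V₃) = 3.079 atm.

P₃ ≈ 3.08 atm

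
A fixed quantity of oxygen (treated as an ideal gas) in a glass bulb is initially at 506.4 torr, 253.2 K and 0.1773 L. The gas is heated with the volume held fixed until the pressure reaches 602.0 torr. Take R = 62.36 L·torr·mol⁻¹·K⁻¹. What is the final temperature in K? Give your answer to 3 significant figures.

V constant ⇒ P ∝ T: V₂ = V₁; T₂ = T₁·(P₂/P₁) = 301.0 K.

T₂ ≈ 301 K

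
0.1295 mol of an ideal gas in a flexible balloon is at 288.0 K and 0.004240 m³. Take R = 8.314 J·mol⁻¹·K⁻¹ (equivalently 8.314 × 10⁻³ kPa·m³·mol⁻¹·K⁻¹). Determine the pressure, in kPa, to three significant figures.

P ≈ 73.1 kPa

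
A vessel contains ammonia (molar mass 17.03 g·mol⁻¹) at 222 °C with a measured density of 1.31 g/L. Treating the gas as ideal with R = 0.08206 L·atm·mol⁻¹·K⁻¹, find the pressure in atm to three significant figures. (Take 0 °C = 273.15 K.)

ρ = PM/(RT) ⇒ P = ρRT/M = (1.31 × 0.08206 × 495.1) / 17.03

P ≈ 3.13 atm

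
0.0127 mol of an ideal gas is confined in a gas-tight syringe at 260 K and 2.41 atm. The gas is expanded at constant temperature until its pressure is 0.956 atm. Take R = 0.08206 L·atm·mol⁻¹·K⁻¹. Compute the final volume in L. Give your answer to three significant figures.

V₂ ≈ 0.283 L

From PV = nRT: V₁ = nRT₁/P₁ = 0.1124 L.
Isothermal, so P V is constant: T₂ = T₁; V₂ = V₁·(P₁/P₂) = 0.2834 L.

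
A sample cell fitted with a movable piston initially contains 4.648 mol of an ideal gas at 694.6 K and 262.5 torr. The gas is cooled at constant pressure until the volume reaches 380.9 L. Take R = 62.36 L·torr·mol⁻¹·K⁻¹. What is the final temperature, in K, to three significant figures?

T₂ ≈ 345 K

From PV = nRT: V₁ = nRT₁/P₁ = 767.0 L.
P constant ⇒ V ∝ T: P₂ = P₁; T₂ = T₁·(V₂/V₁) = 345.0 K.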